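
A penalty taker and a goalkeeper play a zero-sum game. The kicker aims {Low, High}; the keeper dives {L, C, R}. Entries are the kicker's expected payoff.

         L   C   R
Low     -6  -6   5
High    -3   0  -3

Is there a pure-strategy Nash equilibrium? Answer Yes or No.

Row minima: Low → -6, High → -3; maximin = -3.
Column maxima: L → -3, C → 0, R → 5; minimax = -3.
maximin = minimax = -3, so a saddle point exists.

Yes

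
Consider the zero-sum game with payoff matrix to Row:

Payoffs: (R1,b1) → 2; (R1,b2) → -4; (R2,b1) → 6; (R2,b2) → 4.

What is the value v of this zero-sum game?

4

Row minima: R1 → -4, R2 → 4; maximin = 4.
Column maxima: b1 → 6, b2 → 4; minimax = 4.
Since maximin = minimax = 4, there is a saddle point and the value is 4.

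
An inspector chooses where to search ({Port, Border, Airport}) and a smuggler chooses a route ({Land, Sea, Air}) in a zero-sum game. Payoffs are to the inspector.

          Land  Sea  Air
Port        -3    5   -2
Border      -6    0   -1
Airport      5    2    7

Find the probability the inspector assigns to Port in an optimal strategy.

3/11

Row minima: Port → -3, Border → -6, Airport → 2; maximin = 2.
Column maxima: Land → 5, Sea → 5, Air → 7; minimax = 5.
2 ≠ 5, so there is no saddle point; optimal play is mixed.
Border is strictly dominated by Airport, so the inspector never plays it.
Air is strictly dominated by Land (it gives the inspector strictly more in every row), so the smuggler never plays it.
On the remaining 2×2 (Port, Airport vs Land, Sea):
Let the inspector play Port with probability p. Expected payoff against Land: (-3)p + 5(1−p) = −8p + 5; against Sea: 5p + 2(1−p) = 3p + 2.
Setting these equal: −8p + 5 = 3p + 2 ⇒ −11p = -3 ⇒ p = 3/11, and the value is (-8)·(3/11) + 5 = 31/11.
For the smuggler: with q = P(Land), equating Port's and Airport's payoffs gives −8q + 5 = 3q + 2 ⇒ q = 3/11.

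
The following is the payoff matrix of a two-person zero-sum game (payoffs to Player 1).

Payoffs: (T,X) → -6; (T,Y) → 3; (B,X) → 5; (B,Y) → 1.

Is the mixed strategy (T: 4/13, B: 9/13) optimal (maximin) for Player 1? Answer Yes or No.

Against X this mix gives (4/13)·(-6) + (9/13)·5 = 21/13.
Against Y this mix gives (4/13)·3 + (9/13)·1 = 21/13.
All of Player 2's active replies (X, Y) yield 21/13, and no column does worse for Player 1. The mix makes Player 2 indifferent and guarantees 21/13, so it is optimal.

Yes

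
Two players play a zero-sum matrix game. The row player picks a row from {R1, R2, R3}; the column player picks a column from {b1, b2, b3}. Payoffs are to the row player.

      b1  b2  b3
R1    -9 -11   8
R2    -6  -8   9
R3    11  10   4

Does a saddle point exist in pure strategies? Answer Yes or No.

No

Row minima: R1 → -11, R2 → -8, R3 → 4; maximin = 4.
Column maxima: b1 → 11, b2 → 10, b3 → 9; minimax = 9.
4 ≠ 9, so no pure-strategy equilibrium exists.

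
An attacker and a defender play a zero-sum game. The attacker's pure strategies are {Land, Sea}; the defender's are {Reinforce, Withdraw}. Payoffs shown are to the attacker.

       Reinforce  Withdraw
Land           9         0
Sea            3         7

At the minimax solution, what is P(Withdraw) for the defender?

Row minima: Land → 0, Sea → 3; maximin = 3.
Column maxima: Reinforce → 9, Withdraw → 7; minimax = 7.
3 ≠ 7, so there is no saddle point; optimal play is mixed.
Let the attacker play Land with probability p. Expected payoff against Reinforce: 9p + 3(1−p) = 6p + 3; against Withdraw: 0p + 7(1−p) = −7p + 7.
Setting these equal: 6p + 3 = −7p + 7 ⇒ 13p = 4 ⇒ p = 4/13, and the value is (6)·(4/13) + 3 = 63/13.
For the defender: with q = P(Reinforce), equating Land's and Sea's payoffs gives 9q = −4q + 7 ⇒ q = 7/13.

6/13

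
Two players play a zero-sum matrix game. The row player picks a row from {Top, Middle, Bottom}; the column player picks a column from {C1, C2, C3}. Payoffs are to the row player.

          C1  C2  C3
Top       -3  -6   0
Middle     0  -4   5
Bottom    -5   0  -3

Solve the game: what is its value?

Row minima: Top → -6, Middle → -4, Bottom → -5; maximin = -4.
Column maxima: C1 → 0, C2 → 0, C3 → 5; minimax = 0.
-4 ≠ 0, so there is no saddle point; optimal play is mixed.
Top is strictly dominated by Middle, so the row player never plays it.
C3 is strictly dominated by C1 (it gives the row player strictly more in every row), so the column player never plays it.
On the remaining 2×2 (Middle, Bottom vs C1, C2):
Let the row player play Middle with probability p. Expected payoff against C1: 0p + (-5)(1−p) = 5p − 5; against C2: (-4)p + 0(1−p) = −4p.
Setting these equal: 5p − 5 = −4p ⇒ 9p = 5 ⇒ p = 5/9, and the value is (5)·(5/9) − 5 = -20/9.
For the column player: with q = P(C1), equating Middle's and Bottom's payoffs gives 4q − 4 = −5q ⇒ q = 4/9.

-20/9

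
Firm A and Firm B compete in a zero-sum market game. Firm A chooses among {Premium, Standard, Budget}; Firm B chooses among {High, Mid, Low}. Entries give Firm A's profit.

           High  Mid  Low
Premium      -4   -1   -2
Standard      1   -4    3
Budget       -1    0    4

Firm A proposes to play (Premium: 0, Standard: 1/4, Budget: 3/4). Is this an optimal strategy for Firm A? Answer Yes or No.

Against High this mix gives (1/4)·1 + (3/4)·(-1) = -1/2.
Against Mid this mix gives (1/4)·(-4) + (3/4)·0 = -1.
Against Low this mix gives (1/4)·3 + (3/4)·4 = 15/4.
Firm B will play Mid, holding Firm A to -1. Shifting weight toward the row that does better against Mid would raise this floor (the equalizing mix achieves -2/3 against both Mid and High), so the proposed strategy is not optimal.

No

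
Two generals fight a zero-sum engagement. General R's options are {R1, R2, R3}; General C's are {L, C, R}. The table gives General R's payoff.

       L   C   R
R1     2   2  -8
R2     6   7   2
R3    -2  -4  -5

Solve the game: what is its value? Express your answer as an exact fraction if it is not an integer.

2

Row minima: R1 → -8, R2 → 2, R3 → -5; maximin = 2.
Column maxima: L → 6, C → 7, R → 2; minimax = 2.
Since maximin = minimax = 2, there is a saddle point and the value is 2.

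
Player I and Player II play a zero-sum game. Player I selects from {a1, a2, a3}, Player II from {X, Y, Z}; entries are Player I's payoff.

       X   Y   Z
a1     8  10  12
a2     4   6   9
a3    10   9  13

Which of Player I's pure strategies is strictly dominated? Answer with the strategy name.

a1 gives a strictly higher payoff than a2 against every column: 8 > 4, 10 > 6, 12 > 9.
So a2 is strictly dominated and Player I never plays it.

a2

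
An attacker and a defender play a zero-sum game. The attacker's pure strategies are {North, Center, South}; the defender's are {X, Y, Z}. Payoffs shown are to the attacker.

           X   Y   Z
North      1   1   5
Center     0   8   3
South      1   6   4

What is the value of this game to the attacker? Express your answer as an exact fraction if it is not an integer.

1

Row minima: North → 1, Center → 0, South → 1; maximin = 1.
Column maxima: X → 1, Y → 8, Z → 5; minimax = 1.
Since maximin = minimax = 1, there is a saddle point and the value is 1.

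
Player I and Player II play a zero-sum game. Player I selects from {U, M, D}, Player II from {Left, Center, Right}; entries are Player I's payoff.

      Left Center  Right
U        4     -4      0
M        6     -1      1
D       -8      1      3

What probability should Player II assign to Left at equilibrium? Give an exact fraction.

1/8

Row minima: U → -4, M → -1, D → -8; maximin = -1.
Column maxima: Left → 6, Center → 1, Right → 3; minimax = 1.
-1 ≠ 1, so there is no saddle point; optimal play is mixed.
U is strictly dominated by M, so Player I never plays it.
Right is strictly dominated by Center (it gives Player I strictly more in every row), so Player II never plays it.
On the remaining 2×2 (M, D vs Left, Center):
Let Player I play M with probability p. Expected payoff against Left: 6p + (-8)(1−p) = 14p − 8; against Center: (-1)p + 1(1−p) = −2p + 1.
Setting these equal: 14p − 8 = −2p + 1 ⇒ 16p = 9 ⇒ p = 9/16, and the value is (14)·(9/16) − 8 = -1/8.
For Player II: with q = P(Left), equating M's and D's payoffs gives 7q − 1 = −9q + 1 ⇒ q = 1/8.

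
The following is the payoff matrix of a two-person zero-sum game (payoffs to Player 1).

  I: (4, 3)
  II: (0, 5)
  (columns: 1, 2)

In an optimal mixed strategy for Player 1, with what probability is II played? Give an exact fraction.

1/6

Row minima: I → 3, II → 0; maximin = 3.
Column maxima: 1 → 4, 2 → 5; minimax = 4.
3 ≠ 4, so there is no saddle point; optimal play is mixed.
Let Player 1 play I with probability p. Expected payoff against 1: 4p + 0(1−p) = 4p; against 2: 3p + 5(1−p) = −2p + 5.
Setting these equal: 4p = −2p + 5 ⇒ 6p = 5 ⇒ p = 5/6, and the value is (4)·(5/6) = 10/3.
For Player 2: with q = P(1), equating I's and II's payoffs gives q + 3 = −5q + 5 ⇒ q = 1/3.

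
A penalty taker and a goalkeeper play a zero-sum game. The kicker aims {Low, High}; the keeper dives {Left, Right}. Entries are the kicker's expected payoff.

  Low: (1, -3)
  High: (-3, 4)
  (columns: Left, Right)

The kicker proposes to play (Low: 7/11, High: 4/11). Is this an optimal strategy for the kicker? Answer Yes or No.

Against Left this mix gives (7/11)·1 + (4/11)·(-3) = -5/11.
Against Right this mix gives (7/11)·(-3) + (4/11)·4 = -5/11.
All of the keeper's active replies (Left, Right) yield -5/11, and no column does worse for the kicker. The mix makes the keeper indifferent and guarantees -5/11, so it is optimal.

Yes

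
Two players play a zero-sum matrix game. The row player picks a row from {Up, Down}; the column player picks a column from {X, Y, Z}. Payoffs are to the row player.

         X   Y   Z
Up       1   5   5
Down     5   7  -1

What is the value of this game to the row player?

13/5

Row minima: Up → 1, Down → -1; maximin = 1.
Column maxima: X → 5, Y → 7, Z → 5; minimax = 5.
1 ≠ 5, so there is no saddle point; optimal play is mixed.
Y is strictly dominated by X (it gives the row player strictly more in every row), so the column player never plays it.
On the remaining 2×2 (Up, Down vs X, Z):
Let the row player play Up with probability p. Expected payoff against X: 1p + 5(1−p) = −4p + 5; against Z: 5p + (-1)(1−p) = 6p − 1.
Setting these equal: −4p + 5 = 6p − 1 ⇒ −10p = -6 ⇒ p = 3/5, and the value is (-4)·(3/5) + 5 = 13/5.
For the column player: with q = P(X), equating Up's and Down's payoffs gives −4q + 5 = 6q − 1 ⇒ q = 3/5.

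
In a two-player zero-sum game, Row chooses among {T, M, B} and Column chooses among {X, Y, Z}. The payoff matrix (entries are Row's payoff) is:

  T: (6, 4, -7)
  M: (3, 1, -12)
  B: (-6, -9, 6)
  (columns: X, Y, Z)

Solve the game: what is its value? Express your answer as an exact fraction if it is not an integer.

-3/2

Row minima: T → -7, M → -12, B → -9; maximin = -7.
Column maxima: X → 6, Y → 4, Z → 6; minimax = 4.
-7 ≠ 4, so there is no saddle point; optimal play is mixed.
M is strictly dominated by T, so Row never plays it.
X is strictly dominated by Y (it gives Row strictly more in every row), so Column never plays it.
On the remaining 2×2 (T, B vs Y, Z):
Let Row play T with probability p. Expected payoff against Y: 4p + (-9)(1−p) = 13p − 9; against Z: (-7)p + 6(1−p) = −13p + 6.
Setting these equal: 13p − 9 = −13p + 6 ⇒ 26p = 15 ⇒ p = 15/26, and the value is (13)·(15/26) − 9 = -3/2.
For Column: with q = P(Y), equating T's and B's payoffs gives 11q − 7 = −15q + 6 ⇒ q = 1/2.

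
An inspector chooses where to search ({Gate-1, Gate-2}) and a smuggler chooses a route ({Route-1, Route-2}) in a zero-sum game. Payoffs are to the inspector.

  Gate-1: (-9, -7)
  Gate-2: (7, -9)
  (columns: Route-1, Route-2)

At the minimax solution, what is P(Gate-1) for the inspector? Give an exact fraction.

Row minima: Gate-1 → -9, Gate-2 → -9; maximin = -9.
Column maxima: Route-1 → 7, Route-2 → -7; minimax = -7.
-9 ≠ -7, so there is no saddle point; optimal play is mixed.
Let the inspector play Gate-1 with probability p. Expected payoff against Route-1: (-9)p + 7(1−p) = −16p + 7; against Route-2: (-7)p + (-9)(1−p) = 2p − 9.
Setting these equal: −16p + 7 = 2p − 9 ⇒ −18p = -16 ⇒ p = 8/9, and the value is (-16)·(8/9) + 7 = -65/9.
For the smuggler: with q = P(Route-1), equating Gate-1's and Gate-2's payoffs gives −2q − 7 = 16q − 9 ⇒ q = 1/9.

8/9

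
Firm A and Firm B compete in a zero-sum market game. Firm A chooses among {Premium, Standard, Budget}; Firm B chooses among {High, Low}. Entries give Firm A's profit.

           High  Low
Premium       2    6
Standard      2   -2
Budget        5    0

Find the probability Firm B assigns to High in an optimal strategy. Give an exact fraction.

2/3

Row minima: Premium → 2, Standard → -2, Budget → 0; maximin = 2.
Column maxima: High → 5, Low → 6; minimax = 5.
2 ≠ 5, so there is no saddle point; optimal play is mixed.
Standard is strictly dominated by Budget, so Firm A never plays it.
On the remaining 2×2 (Premium, Budget vs High, Low):
Let Firm A play Premium with probability p. Expected payoff against High: 2p + 5(1−p) = −3p + 5; against Low: 6p + 0(1−p) = 6p.
Setting these equal: −3p + 5 = 6p ⇒ −9p = -5 ⇒ p = 5/9, and the value is (-3)·(5/9) + 5 = 10/3.
For Firm B: with q = P(High), equating Premium's and Budget's payoffs gives −4q + 6 = 5q ⇒ q = 2/3.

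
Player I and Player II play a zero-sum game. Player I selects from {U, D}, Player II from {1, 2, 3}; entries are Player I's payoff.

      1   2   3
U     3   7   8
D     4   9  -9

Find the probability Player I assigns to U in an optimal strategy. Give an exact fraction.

Row minima: U → 3, D → -9; maximin = 3.
Column maxima: 1 → 4, 2 → 9, 3 → 8; minimax = 4.
3 ≠ 4, so there is no saddle point; optimal play is mixed.
2 is strictly dominated by 1 (it gives Player I strictly more in every row), so Player II never plays it.
On the remaining 2×2 (U, D vs 1, 3):
Let Player I play U with probability p. Expected payoff against 1: 3p + 4(1−p) = −p + 4; against 3: 8p + (-9)(1−p) = 17p − 9.
Setting these equal: −p + 4 = 17p − 9 ⇒ −18p = -13 ⇒ p = 13/18, and the value is (-1)·(13/18) + 4 = 59/18.
For Player II: with q = P(1), equating U's and D's payoffs gives −5q + 8 = 13q − 9 ⇒ q = 17/18.

13/18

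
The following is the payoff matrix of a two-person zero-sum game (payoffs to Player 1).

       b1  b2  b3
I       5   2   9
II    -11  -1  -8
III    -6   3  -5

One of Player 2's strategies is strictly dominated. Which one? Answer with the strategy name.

b1 holds Player 1's payoff strictly below b3 in every row: 5 < 9, -11 < -8, -6 < -5.
So b3 is strictly dominated for Player 2.

b3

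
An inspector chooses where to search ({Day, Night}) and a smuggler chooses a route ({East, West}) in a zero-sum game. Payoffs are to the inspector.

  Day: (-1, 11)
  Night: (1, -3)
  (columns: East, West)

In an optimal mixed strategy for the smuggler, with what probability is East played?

7/8

Row minima: Day → -1, Night → -3; maximin = -1.
Column maxima: East → 1, West → 11; minimax = 1.
-1 ≠ 1, so there is no saddle point; optimal play is mixed.
Let the inspector play Day with probability p. Expected payoff against East: (-1)p + 1(1−p) = −2p + 1; against West: 11p + (-3)(1−p) = 14p − 3.
Setting these equal: −2p + 1 = 14p − 3 ⇒ −16p = -4 ⇒ p = 1/4, and the value is (-2)·(1/4) + 1 = 1/2.
For the smuggler: with q = P(East), equating Day's and Night's payoffs gives −12q + 11 = 4q − 3 ⇒ q = 7/8.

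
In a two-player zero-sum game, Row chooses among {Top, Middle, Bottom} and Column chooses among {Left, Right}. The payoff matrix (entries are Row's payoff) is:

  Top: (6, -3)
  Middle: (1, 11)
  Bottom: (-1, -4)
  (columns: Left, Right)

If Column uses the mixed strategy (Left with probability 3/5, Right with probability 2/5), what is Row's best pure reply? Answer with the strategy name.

Expected payoff of Top: (3/5)·6 + (2/5)·(-3) = 12/5.
Expected payoff of Middle: (3/5)·1 + (2/5)·11 = 5.
Expected payoff of Bottom: (3/5)·(-1) + (2/5)·(-4) = -11/5.
The largest is 5, so Row's best response is Middle.

Middle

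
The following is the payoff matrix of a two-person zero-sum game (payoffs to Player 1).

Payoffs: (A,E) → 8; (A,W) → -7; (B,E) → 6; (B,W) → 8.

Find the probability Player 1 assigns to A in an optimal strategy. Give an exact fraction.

Row minima: A → -7, B → 6; maximin = 6.
Column maxima: E → 8, W → 8; minimax = 8.
6 ≠ 8, so there is no saddle point; optimal play is mixed.
Let Player 1 play A with probability p. Expected payoff against E: 8p + 6(1−p) = 2p + 6; against W: (-7)p + 8(1−p) = −15p + 8.
Setting these equal: 2p + 6 = −15p + 8 ⇒ 17p = 2 ⇒ p = 2/17, and the value is (2)·(2/17) + 6 = 106/17.
For Player 2: with q = P(E), equating A's and B's payoffs gives 15q − 7 = −2q + 8 ⇒ q = 15/17.

2/17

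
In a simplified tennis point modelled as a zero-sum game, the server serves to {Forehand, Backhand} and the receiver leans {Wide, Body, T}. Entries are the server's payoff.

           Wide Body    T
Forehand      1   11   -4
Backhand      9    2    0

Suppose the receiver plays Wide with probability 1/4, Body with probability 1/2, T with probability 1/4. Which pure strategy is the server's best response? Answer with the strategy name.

Forehand

Expected payoff of Forehand: (1/4)·1 + (1/2)·11 + (1/4)·(-4) = 19/4.
Expected payoff of Backhand: (1/4)·9 + (1/2)·2 + (1/4)·0 = 13/4.
The largest is 19/4, so the server's best response is Forehand.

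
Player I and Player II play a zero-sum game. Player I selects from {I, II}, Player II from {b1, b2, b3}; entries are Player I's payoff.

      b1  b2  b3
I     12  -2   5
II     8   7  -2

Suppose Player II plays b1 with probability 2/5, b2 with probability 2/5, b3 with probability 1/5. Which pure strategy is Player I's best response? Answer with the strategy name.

Expected payoff of I: (2/5)·12 + (2/5)·(-2) + (1/5)·5 = 5.
Expected payoff of II: (2/5)·8 + (2/5)·7 + (1/5)·(-2) = 28/5.
The largest is 28/5, so Player I's best response is II.

II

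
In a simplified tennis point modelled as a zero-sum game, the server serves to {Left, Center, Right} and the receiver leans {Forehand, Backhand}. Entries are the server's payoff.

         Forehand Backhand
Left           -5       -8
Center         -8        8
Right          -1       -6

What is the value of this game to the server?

-8/3

Row minima: Left → -8, Center → -8, Right → -6; maximin = -6.
Column maxima: Forehand → -1, Backhand → 8; minimax = -1.
-6 ≠ -1, so there is no saddle point; optimal play is mixed.
Left is strictly dominated by Right, so the server never plays it.
On the remaining 2×2 (Center, Right vs Forehand, Backhand):
Let the server play Center with probability p. Expected payoff against Forehand: (-8)p + (-1)(1−p) = −7p − 1; against Backhand: 8p + (-6)(1−p) = 14p − 6.
Setting these equal: −7p − 1 = 14p − 6 ⇒ −21p = -5 ⇒ p = 5/21, and the value is (-7)·(5/21) − 1 = -8/3.
For the receiver: with q = P(Forehand), equating Center's and Right's payoffs gives −16q + 8 = 5q − 6 ⇒ q = 2/3.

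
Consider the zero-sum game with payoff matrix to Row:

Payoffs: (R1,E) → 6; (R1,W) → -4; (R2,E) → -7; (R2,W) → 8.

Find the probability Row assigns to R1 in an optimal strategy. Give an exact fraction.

3/5

Row minima: R1 → -4, R2 → -7; maximin = -4.
Column maxima: E → 6, W → 8; minimax = 6.
-4 ≠ 6, so there is no saddle point; optimal play is mixed.
Let Row play R1 with probability p. Expected payoff against E: 6p + (-7)(1−p) = 13p − 7; against W: (-4)p + 8(1−p) = −12p + 8.
Setting these equal: 13p − 7 = −12p + 8 ⇒ 25p = 15 ⇒ p = 3/5, and the value is (13)·(3/5) − 7 = 4/5.
For Column: with q = P(E), equating R1's and R2's payoffs gives 10q − 4 = −15q + 8 ⇒ q = 12/25.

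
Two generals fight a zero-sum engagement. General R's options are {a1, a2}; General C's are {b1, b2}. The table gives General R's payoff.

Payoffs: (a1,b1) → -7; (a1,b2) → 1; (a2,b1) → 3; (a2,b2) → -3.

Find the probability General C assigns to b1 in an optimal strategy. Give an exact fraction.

Row minima: a1 → -7, a2 → -3; maximin = -3.
Column maxima: b1 → 3, b2 → 1; minimax = 1.
-3 ≠ 1, so there is no saddle point; optimal play is mixed.
Let General R play a1 with probability p. Expected payoff against b1: (-7)p + 3(1−p) = −10p + 3; against b2: 1p + (-3)(1−p) = 4p − 3.
Setting these equal: −10p + 3 = 4p − 3 ⇒ −14p = -6 ⇒ p = 3/7, and the value is (-10)·(3/7) + 3 = -9/7.
For General C: with q = P(b1), equating a1's and a2's payoffs gives −8q + 1 = 6q − 3 ⇒ q = 2/7.

2/7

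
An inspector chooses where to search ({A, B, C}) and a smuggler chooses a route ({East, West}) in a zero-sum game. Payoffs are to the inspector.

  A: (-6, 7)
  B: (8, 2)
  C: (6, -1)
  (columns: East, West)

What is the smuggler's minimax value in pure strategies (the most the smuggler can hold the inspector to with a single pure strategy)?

7

Column maxima: East → 8, West → 7.
The smallest of these is 7.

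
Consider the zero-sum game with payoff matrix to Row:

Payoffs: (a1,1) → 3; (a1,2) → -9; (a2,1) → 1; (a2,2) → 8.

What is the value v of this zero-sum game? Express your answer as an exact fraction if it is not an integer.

Row minima: a1 → -9, a2 → 1; maximin = 1.
Column maxima: 1 → 3, 2 → 8; minimax = 3.
1 ≠ 3, so there is no saddle point; optimal play is mixed.
Let Row play a1 with probability p. Expected payoff against 1: 3p + 1(1−p) = 2p + 1; against 2: (-9)p + 8(1−p) = −17p + 8.
Setting these equal: 2p + 1 = −17p + 8 ⇒ 19p = 7 ⇒ p = 7/19, and the value is (2)·(7/19) + 1 = 33/19.
For Column: with q = P(1), equating a1's and a2's payoffs gives 12q − 9 = −7q + 8 ⇒ q = 17/19.

33/19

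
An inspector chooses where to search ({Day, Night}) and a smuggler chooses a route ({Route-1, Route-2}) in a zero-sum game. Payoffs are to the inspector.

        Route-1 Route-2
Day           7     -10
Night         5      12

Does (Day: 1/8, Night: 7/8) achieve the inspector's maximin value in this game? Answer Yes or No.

No

Against Route-1 this mix gives (1/8)·7 + (7/8)·5 = 21/4.
Against Route-2 this mix gives (1/8)·(-10) + (7/8)·12 = 37/4.
The smuggler will play Route-1, holding the inspector to 21/4. Shifting weight toward the row that does better against Route-1 would raise this floor (the equalizing mix achieves 67/12 against both Route-1 and Route-2), so the proposed strategy is not optimal.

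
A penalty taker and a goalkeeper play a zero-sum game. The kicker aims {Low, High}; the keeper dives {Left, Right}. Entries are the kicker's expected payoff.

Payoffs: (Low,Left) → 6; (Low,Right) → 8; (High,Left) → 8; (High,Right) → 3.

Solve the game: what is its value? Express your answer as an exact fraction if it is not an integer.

Row minima: Low → 6, High → 3; maximin = 6.
Column maxima: Left → 8, Right → 8; minimax = 8.
6 ≠ 8, so there is no saddle point; optimal play is mixed.
Let the kicker play Low with probability p. Expected payoff against Left: 6p + 8(1−p) = −2p + 8; against Right: 8p + 3(1−p) = 5p + 3.
Setting these equal: −2p + 8 = 5p + 3 ⇒ −7p = -5 ⇒ p = 5/7, and the value is (-2)·(5/7) + 8 = 46/7.
For the keeper: with q = P(Left), equating Low's and High's payoffs gives −2q + 8 = 5q + 3 ⇒ q = 5/7.

46/7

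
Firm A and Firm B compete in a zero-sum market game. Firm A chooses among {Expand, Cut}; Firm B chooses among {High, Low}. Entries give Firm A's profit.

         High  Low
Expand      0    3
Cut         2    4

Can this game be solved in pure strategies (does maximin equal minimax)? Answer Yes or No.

Yes

Row minima: Expand → 0, Cut → 2; maximin = 2.
Column maxima: High → 2, Low → 4; minimax = 2.
maximin = minimax = 2, so a saddle point exists.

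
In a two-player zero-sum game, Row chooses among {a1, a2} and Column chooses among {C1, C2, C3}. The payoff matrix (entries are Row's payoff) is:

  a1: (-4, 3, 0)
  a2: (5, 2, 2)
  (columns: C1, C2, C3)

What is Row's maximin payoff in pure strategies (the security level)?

Row minima: a1 → -4, a2 → 2.
The best of these is 2.

2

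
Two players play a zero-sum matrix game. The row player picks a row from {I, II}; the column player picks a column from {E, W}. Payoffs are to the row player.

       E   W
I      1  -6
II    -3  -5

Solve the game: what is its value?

-5

Row minima: I → -6, II → -5; maximin = -5.
Column maxima: E → 1, W → -5; minimax = -5.
Since maximin = minimax = -5, there is a saddle point and the value is -5.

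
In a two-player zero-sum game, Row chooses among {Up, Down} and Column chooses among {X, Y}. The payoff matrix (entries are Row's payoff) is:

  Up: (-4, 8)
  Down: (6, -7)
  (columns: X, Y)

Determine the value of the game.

Row minima: Up → -4, Down → -7; maximin = -4.
Column maxima: X → 6, Y → 8; minimax = 6.
-4 ≠ 6, so there is no saddle point; optimal play is mixed.
Let Row play Up with probability p. Expected payoff against X: (-4)p + 6(1−p) = −10p + 6; against Y: 8p + (-7)(1−p) = 15p − 7.
Setting these equal: −10p + 6 = 15p − 7 ⇒ −25p = -13 ⇒ p = 13/25, and the value is (-10)·(13/25) + 6 = 4/5.
For Column: with q = P(X), equating Up's and Down's payoffs gives −12q + 8 = 13q − 7 ⇒ q = 3/5.

4/5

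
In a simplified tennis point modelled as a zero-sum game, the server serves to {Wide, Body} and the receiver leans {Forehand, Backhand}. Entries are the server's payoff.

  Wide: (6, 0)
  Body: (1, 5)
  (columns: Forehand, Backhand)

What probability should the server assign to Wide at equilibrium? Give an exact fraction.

Row minima: Wide → 0, Body → 1; maximin = 1.
Column maxima: Forehand → 6, Backhand → 5; minimax = 5.
1 ≠ 5, so there is no saddle point; optimal play is mixed.
Let the server play Wide with probability p. Expected payoff against Forehand: 6p + 1(1−p) = 5p + 1; against Backhand: 0p + 5(1−p) = −5p + 5.
Setting these equal: 5p + 1 = −5p + 5 ⇒ 10p = 4 ⇒ p = 2/5, and the value is (5)·(2/5) + 1 = 3.
For the receiver: with q = P(Forehand), equating Wide's and Body's payoffs gives 6q = −4q + 5 ⇒ q = 1/2.

2/5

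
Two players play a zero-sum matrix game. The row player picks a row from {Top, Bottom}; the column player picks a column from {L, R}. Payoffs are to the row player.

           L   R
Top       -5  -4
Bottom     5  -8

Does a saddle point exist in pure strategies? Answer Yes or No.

No

Row minima: Top → -5, Bottom → -8; maximin = -5.
Column maxima: L → 5, R → -4; minimax = -4.
-5 ≠ -4, so no pure-strategy equilibrium exists.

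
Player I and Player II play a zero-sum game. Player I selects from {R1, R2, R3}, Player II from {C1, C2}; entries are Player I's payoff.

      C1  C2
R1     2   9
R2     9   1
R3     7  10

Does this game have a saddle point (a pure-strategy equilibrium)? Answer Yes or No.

No

Row minima: R1 → 2, R2 → 1, R3 → 7; maximin = 7.
Column maxima: C1 → 9, C2 → 10; minimax = 9.
7 ≠ 9, so no pure-strategy equilibrium exists.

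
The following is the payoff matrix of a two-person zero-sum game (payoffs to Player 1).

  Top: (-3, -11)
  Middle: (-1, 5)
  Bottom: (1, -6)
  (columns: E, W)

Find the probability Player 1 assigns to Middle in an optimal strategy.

Row minima: Top → -11, Middle → -1, Bottom → -6; maximin = -1.
Column maxima: E → 1, W → 5; minimax = 1.
-1 ≠ 1, so there is no saddle point; optimal play is mixed.
Top is strictly dominated by Middle, so Player 1 never plays it.
On the remaining 2×2 (Middle, Bottom vs E, W):
Let Player 1 play Middle with probability p. Expected payoff against E: (-1)p + 1(1−p) = −2p + 1; against W: 5p + (-6)(1−p) = 11p − 6.
Setting these equal: −2p + 1 = 11p − 6 ⇒ −13p = -7 ⇒ p = 7/13, and the value is (-2)·(7/13) + 1 = -1/13.
For Player 2: with q = P(E), equating Middle's and Bottom's payoffs gives −6q + 5 = 7q − 6 ⇒ q = 11/13.

7/13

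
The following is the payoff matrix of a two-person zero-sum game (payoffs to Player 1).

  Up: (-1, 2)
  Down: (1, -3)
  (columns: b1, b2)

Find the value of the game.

-1/7

Row minima: Up → -1, Down → -3; maximin = -1.
Column maxima: b1 → 1, b2 → 2; minimax = 1.
-1 ≠ 1, so there is no saddle point; optimal play is mixed.
Let Player 1 play Up with probability p. Expected payoff against b1: (-1)p + 1(1−p) = −2p + 1; against b2: 2p + (-3)(1−p) = 5p − 3.
Setting these equal: −2p + 1 = 5p − 3 ⇒ −7p = -4 ⇒ p = 4/7, and the value is (-2)·(4/7) + 1 = -1/7.
For Player 2: with q = P(b1), equating Up's and Down's payoffs gives −3q + 2 = 4q − 3 ⇒ q = 5/7.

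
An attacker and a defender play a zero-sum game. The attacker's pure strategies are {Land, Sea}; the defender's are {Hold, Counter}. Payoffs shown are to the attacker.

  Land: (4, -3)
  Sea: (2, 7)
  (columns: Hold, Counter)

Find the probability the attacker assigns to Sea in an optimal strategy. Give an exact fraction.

7/12

Row minima: Land → -3, Sea → 2; maximin = 2.
Column maxima: Hold → 4, Counter → 7; minimax = 4.
2 ≠ 4, so there is no saddle point; optimal play is mixed.
Let the attacker play Land with probability p. Expected payoff against Hold: 4p + 2(1−p) = 2p + 2; against Counter: (-3)p + 7(1−p) = −10p + 7.
Setting these equal: 2p + 2 = −10p + 7 ⇒ 12p = 5 ⇒ p = 5/12, and the value is (2)·(5/12) + 2 = 17/6.
For the defender: with q = P(Hold), equating Land's and Sea's payoffs gives 7q − 3 = −5q + 7 ⇒ q = 5/6.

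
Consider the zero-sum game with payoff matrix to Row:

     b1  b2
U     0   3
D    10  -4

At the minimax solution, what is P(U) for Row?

14/17

Row minima: U → 0, D → -4; maximin = 0.
Column maxima: b1 → 10, b2 → 3; minimax = 3.
0 ≠ 3, so there is no saddle point; optimal play is mixed.
Let Row play U with probability p. Expected payoff against b1: 0p + 10(1−p) = −10p + 10; against b2: 3p + (-4)(1−p) = 7p − 4.
Setting these equal: −10p + 10 = 7p − 4 ⇒ −17p = -14 ⇒ p = 14/17, and the value is (-10)·(14/17) + 10 = 30/17.
For Column: with q = P(b1), equating U's and D's payoffs gives −3q + 3 = 14q − 4 ⇒ q = 7/17.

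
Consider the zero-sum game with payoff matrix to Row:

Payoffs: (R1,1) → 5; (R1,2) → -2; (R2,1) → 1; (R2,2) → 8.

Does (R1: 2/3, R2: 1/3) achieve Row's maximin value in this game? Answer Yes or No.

No

Against 1 this mix gives (2/3)·5 + (1/3)·1 = 11/3.
Against 2 this mix gives (2/3)·(-2) + (1/3)·8 = 4/3.
Column will play 2, holding Row to 4/3. Shifting weight toward the row that does better against 2 would raise this floor (the equalizing mix achieves 3 against both 2 and 1), so the proposed strategy is not optimal.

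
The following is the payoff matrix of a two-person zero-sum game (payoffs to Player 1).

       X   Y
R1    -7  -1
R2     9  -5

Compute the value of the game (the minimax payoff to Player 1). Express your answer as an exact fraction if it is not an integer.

Row minima: R1 → -7, R2 → -5; maximin = -5.
Column maxima: X → 9, Y → -1; minimax = -1.
-5 ≠ -1, so there is no saddle point; optimal play is mixed.
Let Player 1 play R1 with probability p. Expected payoff against X: (-7)p + 9(1−p) = −16p + 9; against Y: (-1)p + (-5)(1−p) = 4p − 5.
Setting these equal: −16p + 9 = 4p − 5 ⇒ −20p = -14 ⇒ p = 7/10, and the value is (-16)·(7/10) + 9 = -11/5.
For Player 2: with q = P(X), equating R1's and R2's payoffs gives −6q − 1 = 14q − 5 ⇒ q = 1/5.

-11/5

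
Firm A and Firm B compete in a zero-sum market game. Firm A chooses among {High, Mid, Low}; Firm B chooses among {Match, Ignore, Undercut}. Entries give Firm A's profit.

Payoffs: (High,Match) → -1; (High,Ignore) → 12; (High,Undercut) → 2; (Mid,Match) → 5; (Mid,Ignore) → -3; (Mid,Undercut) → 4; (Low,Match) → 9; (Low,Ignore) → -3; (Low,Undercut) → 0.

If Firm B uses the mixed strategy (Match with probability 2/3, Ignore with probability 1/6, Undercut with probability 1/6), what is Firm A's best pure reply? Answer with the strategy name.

Expected payoff of High: (2/3)·(-1) + (1/6)·12 + (1/6)·2 = 5/3.
Expected payoff of Mid: (2/3)·5 + (1/6)·(-3) + (1/6)·4 = 7/2.
Expected payoff of Low: (2/3)·9 + (1/6)·(-3) + (1/6)·0 = 11/2.
The largest is 11/2, so Firm A's best response is Low.

Low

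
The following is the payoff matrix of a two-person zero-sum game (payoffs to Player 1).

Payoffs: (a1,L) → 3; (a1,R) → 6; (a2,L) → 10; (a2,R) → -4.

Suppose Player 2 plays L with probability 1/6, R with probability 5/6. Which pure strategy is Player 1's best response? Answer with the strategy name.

Expected payoff of a1: (1/6)·3 + (5/6)·6 = 11/2.
Expected payoff of a2: (1/6)·10 + (5/6)·(-4) = -5/3.
The largest is 11/2, so Player 1's best response is a1.

a1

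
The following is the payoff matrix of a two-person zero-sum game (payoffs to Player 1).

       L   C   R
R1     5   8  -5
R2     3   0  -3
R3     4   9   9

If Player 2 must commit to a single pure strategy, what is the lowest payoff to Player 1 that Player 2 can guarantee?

Column maxima: L → 5, C → 9, R → 9.
The smallest of these is 5.

5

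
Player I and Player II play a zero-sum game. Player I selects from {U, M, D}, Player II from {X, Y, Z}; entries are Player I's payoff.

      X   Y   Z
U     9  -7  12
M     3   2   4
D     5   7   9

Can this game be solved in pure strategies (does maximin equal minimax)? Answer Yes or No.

Row minima: U → -7, M → 2, D → 5; maximin = 5.
Column maxima: X → 9, Y → 7, Z → 12; minimax = 7.
5 ≠ 7, so no pure-strategy equilibrium exists.

No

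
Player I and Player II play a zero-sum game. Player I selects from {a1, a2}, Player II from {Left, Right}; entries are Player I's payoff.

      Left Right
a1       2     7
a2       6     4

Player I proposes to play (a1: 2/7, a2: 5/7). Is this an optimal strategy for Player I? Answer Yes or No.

Yes

Against Left this mix gives (2/7)·2 + (5/7)·6 = 34/7.
Against Right this mix gives (2/7)·7 + (5/7)·4 = 34/7.
All of Player II's active replies (Left, Right) yield 34/7, and no column does worse for Player I. The mix makes Player II indifferent and guarantees 34/7, so it is optimal.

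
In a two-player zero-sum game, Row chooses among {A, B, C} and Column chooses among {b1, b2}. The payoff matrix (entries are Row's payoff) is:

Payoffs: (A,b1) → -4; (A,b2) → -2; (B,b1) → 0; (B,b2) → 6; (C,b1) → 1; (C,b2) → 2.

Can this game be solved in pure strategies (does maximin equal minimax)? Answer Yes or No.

Yes

Row minima: A → -4, B → 0, C → 1; maximin = 1.
Column maxima: b1 → 1, b2 → 6; minimax = 1.
maximin = minimax = 1, so a saddle point exists.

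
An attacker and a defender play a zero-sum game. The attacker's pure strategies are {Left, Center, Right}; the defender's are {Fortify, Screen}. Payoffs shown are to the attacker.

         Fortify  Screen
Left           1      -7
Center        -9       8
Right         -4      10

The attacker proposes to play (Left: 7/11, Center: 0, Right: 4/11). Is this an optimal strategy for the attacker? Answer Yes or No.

Yes

Against Fortify this mix gives (7/11)·1 + (4/11)·(-4) = -9/11.
Against Screen this mix gives (7/11)·(-7) + (4/11)·10 = -9/11.
All of the defender's active replies (Fortify, Screen) yield -9/11, and no column does worse for the attacker. The mix makes the defender indifferent and guarantees -9/11, so it is optimal.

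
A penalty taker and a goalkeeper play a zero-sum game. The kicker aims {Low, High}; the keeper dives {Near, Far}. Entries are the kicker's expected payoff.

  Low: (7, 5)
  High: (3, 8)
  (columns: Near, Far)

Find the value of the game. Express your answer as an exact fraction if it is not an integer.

41/7

Row minima: Low → 5, High → 3; maximin = 5.
Column maxima: Near → 7, Far → 8; minimax = 7.
5 ≠ 7, so there is no saddle point; optimal play is mixed.
Let the kicker play Low with probability p. Expected payoff against Near: 7p + 3(1−p) = 4p + 3; against Far: 5p + 8(1−p) = −3p + 8.
Setting these equal: 4p + 3 = −3p + 8 ⇒ 7p = 5 ⇒ p = 5/7, and the value is (4)·(5/7) + 3 = 41/7.
For the keeper: with q = P(Near), equating Low's and High's payoffs gives 2q + 5 = −5q + 8 ⇒ q = 3/7.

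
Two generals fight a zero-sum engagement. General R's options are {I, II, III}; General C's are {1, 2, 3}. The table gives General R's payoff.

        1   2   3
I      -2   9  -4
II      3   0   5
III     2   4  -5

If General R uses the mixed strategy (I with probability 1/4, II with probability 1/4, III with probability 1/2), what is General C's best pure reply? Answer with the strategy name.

If General C plays 1, General R's expected payoff is (1/4)·(-2) + (1/4)·3 + (1/2)·2 = 5/4.
If General C plays 2, General R's expected payoff is (1/4)·9 + (1/4)·0 + (1/2)·4 = 17/4.
If General C plays 3, General R's expected payoff is (1/4)·(-4) + (1/4)·5 + (1/2)·(-5) = -9/4.
General C minimizes General R's payoff; the smallest is -9/4, so the best response is 3.

3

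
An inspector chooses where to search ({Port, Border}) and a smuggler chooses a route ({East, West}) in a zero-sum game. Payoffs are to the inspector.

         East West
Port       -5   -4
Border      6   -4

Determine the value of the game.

Row minima: Port → -5, Border → -4; maximin = -4.
Column maxima: East → 6, West → -4; minimax = -4.
Since maximin = minimax = -4, there is a saddle point and the value is -4.

-4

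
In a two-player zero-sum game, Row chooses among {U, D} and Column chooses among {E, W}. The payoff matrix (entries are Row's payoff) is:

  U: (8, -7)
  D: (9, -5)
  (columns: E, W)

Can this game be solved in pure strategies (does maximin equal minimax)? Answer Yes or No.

Yes

Row minima: U → -7, D → -5; maximin = -5.
Column maxima: E → 9, W → -5; minimax = -5.
maximin = minimax = -5, so a saddle point exists.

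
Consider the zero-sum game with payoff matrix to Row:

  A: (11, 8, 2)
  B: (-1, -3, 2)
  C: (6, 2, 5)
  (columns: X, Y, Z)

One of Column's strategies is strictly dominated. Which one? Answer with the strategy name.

X

Y holds Row's payoff strictly below X in every row: 8 < 11, -3 < -1, 2 < 6.
So X is strictly dominated for Column.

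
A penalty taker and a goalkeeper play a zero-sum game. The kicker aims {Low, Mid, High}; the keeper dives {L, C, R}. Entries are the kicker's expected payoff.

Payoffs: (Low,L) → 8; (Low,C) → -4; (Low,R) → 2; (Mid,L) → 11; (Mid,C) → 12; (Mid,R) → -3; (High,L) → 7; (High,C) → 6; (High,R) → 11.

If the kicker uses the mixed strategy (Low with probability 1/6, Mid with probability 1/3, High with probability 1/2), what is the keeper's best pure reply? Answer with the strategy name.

If the keeper plays L, the kicker's expected payoff is (1/6)·8 + (1/3)·11 + (1/2)·7 = 17/2.
If the keeper plays C, the kicker's expected payoff is (1/6)·(-4) + (1/3)·12 + (1/2)·6 = 19/3.
If the keeper plays R, the kicker's expected payoff is (1/6)·2 + (1/3)·(-3) + (1/2)·11 = 29/6.
The keeper minimizes the kicker's payoff; the smallest is 29/6, so the best response is R.

R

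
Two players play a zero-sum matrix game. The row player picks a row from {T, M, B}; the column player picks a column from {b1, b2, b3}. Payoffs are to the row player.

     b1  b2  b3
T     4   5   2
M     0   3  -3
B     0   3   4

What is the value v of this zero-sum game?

8/3

Row minima: T → 2, M → -3, B → 0; maximin = 2.
Column maxima: b1 → 4, b2 → 5, b3 → 4; minimax = 4.
2 ≠ 4, so there is no saddle point; optimal play is mixed.
M is strictly dominated by T, so the row player never plays it.
b2 is strictly dominated by b1 (it gives the row player strictly more in every row), so the column player never plays it.
On the remaining 2×2 (T, B vs b1, b3):
Let the row player play T with probability p. Expected payoff against b1: 4p + 0(1−p) = 4p; against b3: 2p + 4(1−p) = −2p + 4.
Setting these equal: 4p = −2p + 4 ⇒ 6p = 4 ⇒ p = 2/3, and the value is (4)·(2/3) = 8/3.
For the column player: with q = P(b1), equating T's and B's payoffs gives 2q + 2 = −4q + 4 ⇒ q = 1/3.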